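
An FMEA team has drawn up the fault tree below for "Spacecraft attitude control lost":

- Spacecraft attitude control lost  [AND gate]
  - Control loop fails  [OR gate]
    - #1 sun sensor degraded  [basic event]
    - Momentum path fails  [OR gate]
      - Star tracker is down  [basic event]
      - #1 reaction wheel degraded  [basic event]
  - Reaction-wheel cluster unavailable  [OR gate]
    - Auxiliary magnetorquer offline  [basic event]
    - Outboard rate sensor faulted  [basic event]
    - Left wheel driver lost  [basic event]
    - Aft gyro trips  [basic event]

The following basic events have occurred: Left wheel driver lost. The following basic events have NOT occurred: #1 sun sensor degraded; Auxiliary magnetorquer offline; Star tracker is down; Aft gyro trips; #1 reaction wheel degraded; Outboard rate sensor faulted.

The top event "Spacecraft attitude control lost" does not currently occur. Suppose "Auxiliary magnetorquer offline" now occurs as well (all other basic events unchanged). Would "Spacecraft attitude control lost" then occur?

Counterfactual: set "Auxiliary magnetorquer offline" to occurred.
Momentum path fails [OR]: Star tracker is down=not, #1 reaction wheel degraded=not → no input occurs → does not occur.
Control loop fails [OR]: #1 sun sensor degraded=not, Momentum path fails=not → no input occurs → does not occur.
Reaction-wheel cluster unavailable [OR]: Auxiliary magnetorquer offline=occurs, Outboard rate sensor faulted=not, Left wheel driver lost=occurs, Aft gyro trips=not → at least one input occurs → occurs.
Spacecraft attitude control lost [AND]: Control loop fails=not, Reaction-wheel cluster unavailable=occurs → not all inputs occur → does not occur.

No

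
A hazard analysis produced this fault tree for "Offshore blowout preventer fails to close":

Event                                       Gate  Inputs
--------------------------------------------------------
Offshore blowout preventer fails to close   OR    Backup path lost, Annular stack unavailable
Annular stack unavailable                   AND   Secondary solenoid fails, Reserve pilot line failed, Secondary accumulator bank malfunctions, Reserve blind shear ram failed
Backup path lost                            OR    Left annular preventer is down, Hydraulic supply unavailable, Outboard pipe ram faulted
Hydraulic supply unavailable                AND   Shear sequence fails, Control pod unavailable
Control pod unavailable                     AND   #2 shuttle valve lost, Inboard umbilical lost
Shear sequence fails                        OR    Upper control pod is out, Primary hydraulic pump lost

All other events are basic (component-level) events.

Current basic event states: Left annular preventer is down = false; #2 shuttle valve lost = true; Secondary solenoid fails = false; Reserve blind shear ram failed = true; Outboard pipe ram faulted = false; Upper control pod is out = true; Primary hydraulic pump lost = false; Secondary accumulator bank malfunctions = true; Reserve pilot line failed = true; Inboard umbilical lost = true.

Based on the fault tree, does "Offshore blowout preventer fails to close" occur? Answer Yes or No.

Shear sequence fails [OR]: Upper control pod is out=occurs, Primary hydraulic pump lost=not → at least one input occurs → occurs.
Control pod unavailable [AND]: #2 shuttle valve lost=occurs, Inboard umbilical lost=occurs → all inputs occur → occurs.
Hydraulic supply unavailable [AND]: Shear sequence fails=occurs, Control pod unavailable=occurs → all inputs occur → occurs.
Backup path lost [OR]: Left annular preventer is down=not, Hydraulic supply unavailable=occurs, Outboard pipe ram faulted=not → at least one input occurs → occurs.
Annular stack unavailable [AND]: Secondary solenoid fails=not, Reserve pilot line failed=occurs, Secondary accumulator bank malfunctions=occurs, Reserve blind shear ram failed=occurs → not all inputs occur → does not occur.
Offshore blowout preventer fails to close [OR]: Backup path lost=occurs, Annular stack unavailable=not → at least one input occurs → occurs.

Yes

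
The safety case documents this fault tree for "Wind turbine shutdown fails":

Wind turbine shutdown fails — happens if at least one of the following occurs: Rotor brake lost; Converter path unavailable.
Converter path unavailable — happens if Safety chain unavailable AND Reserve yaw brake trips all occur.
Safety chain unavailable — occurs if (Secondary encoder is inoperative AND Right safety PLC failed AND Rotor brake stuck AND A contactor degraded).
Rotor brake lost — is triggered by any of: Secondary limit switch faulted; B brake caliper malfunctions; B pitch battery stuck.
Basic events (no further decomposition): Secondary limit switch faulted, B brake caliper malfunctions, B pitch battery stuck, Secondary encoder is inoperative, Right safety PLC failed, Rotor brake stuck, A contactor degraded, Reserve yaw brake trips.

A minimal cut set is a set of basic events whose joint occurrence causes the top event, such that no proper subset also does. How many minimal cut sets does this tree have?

4

Rotor brake lost [OR]: union of children's cut sets → 3 cut set(s).
Safety chain unavailable [AND]: one cut set from each child combined → 1 × 1 × 1 × 1 = 1 cut set(s).
Converter path unavailable [AND]: one cut set from each child combined → 1 × 1 = 1 cut set(s).
Wind turbine shutdown fails [OR]: union of children's cut sets → 4 cut set(s).
Minimal cut sets: {Secondary limit switch faulted}; {B brake caliper malfunctions}; {B pitch battery stuck}; {A contactor degraded, Reserve yaw brake trips, Right safety PLC failed, Rotor brake stuck, Secondary encoder is inoperative}.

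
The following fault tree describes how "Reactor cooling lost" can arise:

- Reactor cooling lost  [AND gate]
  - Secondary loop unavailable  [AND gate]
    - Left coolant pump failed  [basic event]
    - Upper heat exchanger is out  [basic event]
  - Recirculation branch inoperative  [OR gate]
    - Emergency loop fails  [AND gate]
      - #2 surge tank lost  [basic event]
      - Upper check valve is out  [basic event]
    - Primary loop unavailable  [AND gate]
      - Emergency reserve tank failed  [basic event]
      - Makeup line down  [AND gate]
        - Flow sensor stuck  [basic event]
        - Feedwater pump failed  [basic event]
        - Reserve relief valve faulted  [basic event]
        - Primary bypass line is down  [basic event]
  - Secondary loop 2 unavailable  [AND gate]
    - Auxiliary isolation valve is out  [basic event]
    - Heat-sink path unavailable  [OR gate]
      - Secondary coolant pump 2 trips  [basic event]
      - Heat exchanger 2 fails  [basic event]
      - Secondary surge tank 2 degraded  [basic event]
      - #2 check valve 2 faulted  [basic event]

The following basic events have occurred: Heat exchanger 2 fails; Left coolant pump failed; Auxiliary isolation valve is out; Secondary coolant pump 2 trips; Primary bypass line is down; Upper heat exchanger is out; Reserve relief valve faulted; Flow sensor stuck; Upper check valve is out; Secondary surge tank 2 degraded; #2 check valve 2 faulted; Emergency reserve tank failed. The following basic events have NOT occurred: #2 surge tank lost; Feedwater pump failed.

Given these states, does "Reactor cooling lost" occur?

No

Secondary loop unavailable [AND]: Left coolant pump failed=occurs, Upper heat exchanger is out=occurs → all inputs occur → occurs.
Emergency loop fails [AND]: #2 surge tank lost=not, Upper check valve is out=occurs → not all inputs occur → does not occur.
Makeup line down [AND]: Flow sensor stuck=occurs, Feedwater pump failed=not, Reserve relief valve faulted=occurs, Primary bypass line is down=occurs → not all inputs occur → does not occur.
Primary loop unavailable [AND]: Emergency reserve tank failed=occurs, Makeup line down=not → not all inputs occur → does not occur.
Recirculation branch inoperative [OR]: Emergency loop fails=not, Primary loop unavailable=not → no input occurs → does not occur.
Heat-sink path unavailable [OR]: Secondary coolant pump 2 trips=occurs, Heat exchanger 2 fails=occurs, Secondary surge tank 2 degraded=occurs, #2 check valve 2 faulted=occurs → at least one input occurs → occurs.
Secondary loop 2 unavailable [AND]: Auxiliary isolation valve is out=occurs, Heat-sink path unavailable=occurs → all inputs occur → occurs.
Reactor cooling lost [AND]: Secondary loop unavailable=occurs, Recirculation branch inoperative=not, Secondary loop 2 unavailable=occurs → not all inputs occur → does not occur.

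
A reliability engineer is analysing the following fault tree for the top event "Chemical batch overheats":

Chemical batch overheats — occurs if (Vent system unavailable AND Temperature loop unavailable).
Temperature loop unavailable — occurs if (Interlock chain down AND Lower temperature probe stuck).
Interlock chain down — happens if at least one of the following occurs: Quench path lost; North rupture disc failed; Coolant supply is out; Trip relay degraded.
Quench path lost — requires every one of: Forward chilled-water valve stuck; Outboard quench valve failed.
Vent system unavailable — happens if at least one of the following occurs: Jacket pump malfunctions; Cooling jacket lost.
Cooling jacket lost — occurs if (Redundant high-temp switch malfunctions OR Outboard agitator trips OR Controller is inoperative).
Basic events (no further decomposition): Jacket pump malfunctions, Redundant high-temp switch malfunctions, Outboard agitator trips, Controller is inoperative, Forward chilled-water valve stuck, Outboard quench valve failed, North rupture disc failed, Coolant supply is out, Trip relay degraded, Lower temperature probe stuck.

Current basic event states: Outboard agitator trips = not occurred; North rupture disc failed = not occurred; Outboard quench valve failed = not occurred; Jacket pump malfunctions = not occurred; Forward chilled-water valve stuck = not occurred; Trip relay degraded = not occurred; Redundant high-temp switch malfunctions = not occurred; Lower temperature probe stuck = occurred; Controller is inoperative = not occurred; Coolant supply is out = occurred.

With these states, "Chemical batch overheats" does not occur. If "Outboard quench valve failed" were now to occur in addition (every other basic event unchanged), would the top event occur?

No

Counterfactual: set "Outboard quench valve failed" to occurred.
Cooling jacket lost [OR]: Redundant high-temp switch malfunctions=not, Outboard agitator trips=not, Controller is inoperative=not → no input occurs → does not occur.
Vent system unavailable [OR]: Jacket pump malfunctions=not, Cooling jacket lost=not → no input occurs → does not occur.
Quench path lost [AND]: Forward chilled-water valve stuck=not, Outboard quench valve failed=occurs → not all inputs occur → does not occur.
Interlock chain down [OR]: Quench path lost=not, North rupture disc failed=not, Coolant supply is out=occurs, Trip relay degraded=not → at least one input occurs → occurs.
Temperature loop unavailable [AND]: Interlock chain down=occurs, Lower temperature probe stuck=occurs → all inputs occur → occurs.
Chemical batch overheats [AND]: Vent system unavailable=not, Temperature loop unavailable=occurs → not all inputs occur → does not occur.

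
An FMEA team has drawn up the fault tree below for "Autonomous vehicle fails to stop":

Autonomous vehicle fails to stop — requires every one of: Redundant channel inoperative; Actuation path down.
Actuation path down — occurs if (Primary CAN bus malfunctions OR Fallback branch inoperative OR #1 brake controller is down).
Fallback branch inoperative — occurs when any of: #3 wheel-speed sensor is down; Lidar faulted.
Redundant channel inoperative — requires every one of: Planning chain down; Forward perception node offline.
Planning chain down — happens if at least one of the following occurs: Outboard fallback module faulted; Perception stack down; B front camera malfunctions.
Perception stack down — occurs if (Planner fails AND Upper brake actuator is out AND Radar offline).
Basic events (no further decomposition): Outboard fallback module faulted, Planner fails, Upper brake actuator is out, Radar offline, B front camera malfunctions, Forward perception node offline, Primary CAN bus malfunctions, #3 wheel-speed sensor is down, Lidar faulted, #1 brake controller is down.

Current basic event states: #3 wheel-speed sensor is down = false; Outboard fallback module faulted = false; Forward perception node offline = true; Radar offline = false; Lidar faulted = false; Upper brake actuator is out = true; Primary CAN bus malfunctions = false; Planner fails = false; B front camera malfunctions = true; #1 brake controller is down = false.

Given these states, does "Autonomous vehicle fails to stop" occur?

No

Perception stack down [AND]: Planner fails=not, Upper brake actuator is out=occurs, Radar offline=not → not all inputs occur → does not occur.
Planning chain down [OR]: Outboard fallback module faulted=not, Perception stack down=not, B front camera malfunctions=occurs → at least one input occurs → occurs.
Redundant channel inoperative [AND]: Planning chain down=occurs, Forward perception node offline=occurs → all inputs occur → occurs.
Fallback branch inoperative [OR]: #3 wheel-speed sensor is down=not, Lidar faulted=not → no input occurs → does not occur.
Actuation path down [OR]: Primary CAN bus malfunctions=not, Fallback branch inoperative=not, #1 brake controller is down=not → no input occurs → does not occur.
Autonomous vehicle fails to stop [AND]: Redundant channel inoperative=occurs, Actuation path down=not → not all inputs occur → does not occur.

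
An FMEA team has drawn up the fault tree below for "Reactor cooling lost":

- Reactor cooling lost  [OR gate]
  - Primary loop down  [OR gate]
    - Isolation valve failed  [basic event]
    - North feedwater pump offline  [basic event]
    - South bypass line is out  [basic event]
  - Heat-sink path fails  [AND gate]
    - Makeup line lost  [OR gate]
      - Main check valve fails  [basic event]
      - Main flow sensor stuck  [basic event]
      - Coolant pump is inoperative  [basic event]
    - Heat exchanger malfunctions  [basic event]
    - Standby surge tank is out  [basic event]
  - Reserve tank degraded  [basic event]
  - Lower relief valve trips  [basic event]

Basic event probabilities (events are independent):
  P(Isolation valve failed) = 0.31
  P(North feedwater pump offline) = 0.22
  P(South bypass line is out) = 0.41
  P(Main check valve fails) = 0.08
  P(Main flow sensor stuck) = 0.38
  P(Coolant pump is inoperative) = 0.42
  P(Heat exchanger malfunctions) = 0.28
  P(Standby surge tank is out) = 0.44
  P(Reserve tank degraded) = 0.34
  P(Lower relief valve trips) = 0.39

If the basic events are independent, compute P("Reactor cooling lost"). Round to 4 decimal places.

P(Primary loop down) [OR] = 1 − (1−0.31) × (1−0.22) × (1−0.41) = 0.682462
P(Makeup line lost) [OR] = 1 − (1−0.08) × (1−0.38) × (1−0.42) = 0.669168
P(Heat-sink path fails) [AND] = 0.669168 × 0.28 × 0.44 = 0.082441
P(Reactor cooling lost) [OR] = 1 − (1−0.682462) × (1−0.082441) × (1−0.34) × (1−0.39) = 0.882699
Rounded to 4 decimal places: P(Reactor cooling lost) ≈ 0.8827.

0.8827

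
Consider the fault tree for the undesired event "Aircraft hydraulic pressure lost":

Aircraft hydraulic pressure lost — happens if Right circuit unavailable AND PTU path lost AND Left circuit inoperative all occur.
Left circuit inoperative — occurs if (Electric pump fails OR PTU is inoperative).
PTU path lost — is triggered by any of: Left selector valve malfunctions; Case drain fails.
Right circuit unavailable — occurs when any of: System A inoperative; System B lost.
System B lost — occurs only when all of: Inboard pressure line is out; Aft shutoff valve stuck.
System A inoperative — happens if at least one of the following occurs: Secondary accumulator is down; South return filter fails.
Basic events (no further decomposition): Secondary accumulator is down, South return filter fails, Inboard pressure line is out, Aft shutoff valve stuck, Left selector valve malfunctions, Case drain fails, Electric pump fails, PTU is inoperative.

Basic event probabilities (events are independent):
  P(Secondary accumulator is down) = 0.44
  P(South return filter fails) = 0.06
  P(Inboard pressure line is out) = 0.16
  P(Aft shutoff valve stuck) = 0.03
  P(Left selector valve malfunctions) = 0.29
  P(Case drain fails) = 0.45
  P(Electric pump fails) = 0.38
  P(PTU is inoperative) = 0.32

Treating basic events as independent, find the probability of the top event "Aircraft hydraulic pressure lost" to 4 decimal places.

0.1679

P(System A inoperative) [OR] = 1 − (1−0.44) × (1−0.06) = 0.473600
P(System B lost) [AND] = 0.16 × 0.03 = 0.004800
P(Right circuit unavailable) [OR] = 1 − (1−0.473600) × (1−0.004800) = 0.476127
P(PTU path lost) [OR] = 1 − (1−0.29) × (1−0.45) = 0.609500
P(Left circuit inoperative) [OR] = 1 − (1−0.38) × (1−0.32) = 0.578400
P(Aircraft hydraulic pressure lost) [AND] = 0.476127 × 0.609500 × 0.578400 = 0.167851
Rounded to 4 decimal places: P(Aircraft hydraulic pressure lost) ≈ 0.1679.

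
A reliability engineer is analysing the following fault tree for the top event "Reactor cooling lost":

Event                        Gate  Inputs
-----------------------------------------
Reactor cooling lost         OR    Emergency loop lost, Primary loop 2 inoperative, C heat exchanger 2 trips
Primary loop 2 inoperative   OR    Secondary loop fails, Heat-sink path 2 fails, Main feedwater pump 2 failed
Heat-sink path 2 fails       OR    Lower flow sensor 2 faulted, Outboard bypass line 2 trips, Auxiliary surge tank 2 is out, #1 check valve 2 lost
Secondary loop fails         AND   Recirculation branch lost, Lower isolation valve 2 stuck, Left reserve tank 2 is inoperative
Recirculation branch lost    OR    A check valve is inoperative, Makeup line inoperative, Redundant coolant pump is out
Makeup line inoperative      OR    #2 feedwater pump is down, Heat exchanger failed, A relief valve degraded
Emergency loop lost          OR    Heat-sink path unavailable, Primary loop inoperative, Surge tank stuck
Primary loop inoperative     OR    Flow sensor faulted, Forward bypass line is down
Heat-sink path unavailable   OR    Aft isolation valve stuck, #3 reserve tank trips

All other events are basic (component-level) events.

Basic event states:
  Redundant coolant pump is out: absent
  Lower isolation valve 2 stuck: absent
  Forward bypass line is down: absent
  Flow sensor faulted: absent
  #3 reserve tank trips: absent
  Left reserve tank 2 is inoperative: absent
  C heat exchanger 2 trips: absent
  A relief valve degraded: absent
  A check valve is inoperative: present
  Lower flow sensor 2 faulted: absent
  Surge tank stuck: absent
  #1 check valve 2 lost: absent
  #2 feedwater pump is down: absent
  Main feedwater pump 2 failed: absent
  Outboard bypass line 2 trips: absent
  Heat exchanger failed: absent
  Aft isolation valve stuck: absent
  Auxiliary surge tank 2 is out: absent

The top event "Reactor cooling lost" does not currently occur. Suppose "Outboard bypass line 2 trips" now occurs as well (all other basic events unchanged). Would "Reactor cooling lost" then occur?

Yes

Counterfactual: set "Outboard bypass line 2 trips" to occurred.
Heat-sink path unavailable [OR]: Aft isolation valve stuck=not, #3 reserve tank trips=not → no input occurs → does not occur.
Primary loop inoperative [OR]: Flow sensor faulted=not, Forward bypass line is down=not → no input occurs → does not occur.
Emergency loop lost [OR]: Heat-sink path unavailable=not, Primary loop inoperative=not, Surge tank stuck=not → no input occurs → does not occur.
Makeup line inoperative [OR]: #2 feedwater pump is down=not, Heat exchanger failed=not, A relief valve degraded=not → no input occurs → does not occur.
Recirculation branch lost [OR]: A check valve is inoperative=occurs, Makeup line inoperative=not, Redundant coolant pump is out=not → at least one input occurs → occurs.
Secondary loop fails [AND]: Recirculation branch lost=occurs, Lower isolation valve 2 stuck=not, Left reserve tank 2 is inoperative=not → not all inputs occur → does not occur.
Heat-sink path 2 fails [OR]: Lower flow sensor 2 faulted=not, Outboard bypass line 2 trips=occurs, Auxiliary surge tank 2 is out=not, #1 check valve 2 lost=not → at least one input occurs → occurs.
Primary loop 2 inoperative [OR]: Secondary loop fails=not, Heat-sink path 2 fails=occurs, Main feedwater pump 2 failed=not → at least one input occurs → occurs.
Reactor cooling lost [OR]: Emergency loop lost=not, Primary loop 2 inoperative=occurs, C heat exchanger 2 trips=not → at least one input occurs → occurs.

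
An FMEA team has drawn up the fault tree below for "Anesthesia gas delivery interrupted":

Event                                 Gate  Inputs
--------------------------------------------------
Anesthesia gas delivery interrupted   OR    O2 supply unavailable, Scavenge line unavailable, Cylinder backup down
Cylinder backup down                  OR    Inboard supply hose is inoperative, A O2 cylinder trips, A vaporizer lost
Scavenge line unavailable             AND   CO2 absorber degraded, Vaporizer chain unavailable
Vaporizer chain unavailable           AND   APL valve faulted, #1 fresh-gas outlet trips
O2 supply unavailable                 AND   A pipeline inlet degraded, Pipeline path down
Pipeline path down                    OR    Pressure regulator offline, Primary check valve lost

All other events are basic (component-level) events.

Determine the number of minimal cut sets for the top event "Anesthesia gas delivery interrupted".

Pipeline path down [OR]: union of children's cut sets → 2 cut set(s).
O2 supply unavailable [AND]: one cut set from each child combined → 1 × 2 = 2 cut set(s).
Vaporizer chain unavailable [AND]: one cut set from each child combined → 1 × 1 = 1 cut set(s).
Scavenge line unavailable [AND]: one cut set from each child combined → 1 × 1 = 1 cut set(s).
Cylinder backup down [OR]: union of children's cut sets → 3 cut set(s).
Anesthesia gas delivery interrupted [OR]: union of children's cut sets → 6 cut set(s).
Minimal cut sets: {A pipeline inlet degraded, Pressure regulator offline}; {A pipeline inlet degraded, Primary check valve lost}; {#1 fresh-gas outlet trips, APL valve faulted, CO2 absorber degraded}; {Inboard supply hose is inoperative}; {A O2 cylinder trips}; {A vaporizer lost}.

6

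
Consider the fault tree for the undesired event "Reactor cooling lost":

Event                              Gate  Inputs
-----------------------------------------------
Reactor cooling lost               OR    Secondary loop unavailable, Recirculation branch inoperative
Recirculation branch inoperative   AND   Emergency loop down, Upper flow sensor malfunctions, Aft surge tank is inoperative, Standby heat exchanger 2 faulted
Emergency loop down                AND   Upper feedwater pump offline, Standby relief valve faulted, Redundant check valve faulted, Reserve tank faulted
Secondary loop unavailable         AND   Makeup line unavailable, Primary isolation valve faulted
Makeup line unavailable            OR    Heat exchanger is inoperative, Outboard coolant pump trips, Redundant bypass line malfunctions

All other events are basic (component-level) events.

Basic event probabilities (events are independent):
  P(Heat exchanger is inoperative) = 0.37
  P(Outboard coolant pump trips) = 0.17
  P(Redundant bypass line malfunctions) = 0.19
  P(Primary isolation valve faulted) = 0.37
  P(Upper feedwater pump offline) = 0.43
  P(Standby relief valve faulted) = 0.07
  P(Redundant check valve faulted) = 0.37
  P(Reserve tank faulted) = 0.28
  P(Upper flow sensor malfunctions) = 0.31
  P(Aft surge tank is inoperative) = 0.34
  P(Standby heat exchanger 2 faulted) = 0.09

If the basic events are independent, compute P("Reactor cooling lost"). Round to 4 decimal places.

0.2133

P(Makeup line unavailable) [OR] = 1 − (1−0.37) × (1−0.17) × (1−0.19) = 0.576451
P(Secondary loop unavailable) [AND] = 0.576451 × 0.37 = 0.213287
P(Emergency loop down) [AND] = 0.43 × 0.07 × 0.37 × 0.28 = 0.003118
P(Recirculation branch inoperative) [AND] = 0.003118 × 0.31 × 0.34 × 0.09 = 0.000030
P(Reactor cooling lost) [OR] = 1 − (1−0.213287) × (1−0.000030) = 0.213311
Rounded to 4 decimal places: P(Reactor cooling lost) ≈ 0.2133.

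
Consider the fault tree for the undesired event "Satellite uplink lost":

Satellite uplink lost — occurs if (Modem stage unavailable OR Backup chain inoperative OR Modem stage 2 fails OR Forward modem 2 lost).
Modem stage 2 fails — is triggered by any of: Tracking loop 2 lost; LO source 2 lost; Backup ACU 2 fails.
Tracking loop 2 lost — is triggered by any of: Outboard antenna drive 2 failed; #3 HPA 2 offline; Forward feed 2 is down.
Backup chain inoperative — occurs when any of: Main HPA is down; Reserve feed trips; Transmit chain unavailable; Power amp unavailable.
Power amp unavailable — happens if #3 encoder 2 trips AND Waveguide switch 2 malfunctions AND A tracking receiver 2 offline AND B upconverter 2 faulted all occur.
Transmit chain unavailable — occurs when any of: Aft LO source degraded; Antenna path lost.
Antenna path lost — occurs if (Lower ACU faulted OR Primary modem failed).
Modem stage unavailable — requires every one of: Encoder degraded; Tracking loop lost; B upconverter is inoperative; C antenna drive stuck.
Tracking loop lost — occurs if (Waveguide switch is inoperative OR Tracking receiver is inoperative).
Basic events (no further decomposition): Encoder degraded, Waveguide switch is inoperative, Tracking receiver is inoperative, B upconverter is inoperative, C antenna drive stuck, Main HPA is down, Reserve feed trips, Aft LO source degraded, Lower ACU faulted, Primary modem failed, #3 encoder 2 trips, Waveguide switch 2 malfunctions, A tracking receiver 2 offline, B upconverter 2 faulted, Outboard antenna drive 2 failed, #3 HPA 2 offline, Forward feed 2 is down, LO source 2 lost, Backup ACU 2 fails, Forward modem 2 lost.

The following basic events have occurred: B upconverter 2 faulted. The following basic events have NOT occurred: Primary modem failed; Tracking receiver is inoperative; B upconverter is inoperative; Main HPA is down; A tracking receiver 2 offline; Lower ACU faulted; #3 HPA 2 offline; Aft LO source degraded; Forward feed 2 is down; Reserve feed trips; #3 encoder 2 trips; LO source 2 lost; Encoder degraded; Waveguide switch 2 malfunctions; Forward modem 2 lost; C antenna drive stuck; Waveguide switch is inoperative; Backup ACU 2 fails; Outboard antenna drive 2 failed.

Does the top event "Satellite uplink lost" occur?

No

Tracking loop lost [OR]: Waveguide switch is inoperative=not, Tracking receiver is inoperative=not → no input occurs → does not occur.
Modem stage unavailable [AND]: Encoder degraded=not, Tracking loop lost=not, B upconverter is inoperative=not, C antenna drive stuck=not → not all inputs occur → does not occur.
Antenna path lost [OR]: Lower ACU faulted=not, Primary modem failed=not → no input occurs → does not occur.
Transmit chain unavailable [OR]: Aft LO source degraded=not, Antenna path lost=not → no input occurs → does not occur.
Power amp unavailable [AND]: #3 encoder 2 trips=not, Waveguide switch 2 malfunctions=not, A tracking receiver 2 offline=not, B upconverter 2 faulted=occurs → not all inputs occur → does not occur.
Backup chain inoperative [OR]: Main HPA is down=not, Reserve feed trips=not, Transmit chain unavailable=not, Power amp unavailable=not → no input occurs → does not occur.
Tracking loop 2 lost [OR]: Outboard antenna drive 2 failed=not, #3 HPA 2 offline=not, Forward feed 2 is down=not → no input occurs → does not occur.
Modem stage 2 fails [OR]: Tracking loop 2 lost=not, LO source 2 lost=not, Backup ACU 2 fails=not → no input occurs → does not occur.
Satellite uplink lost [OR]: Modem stage unavailable=not, Backup chain inoperative=not, Modem stage 2 fails=not, Forward modem 2 lost=not → no input occurs → does not occur.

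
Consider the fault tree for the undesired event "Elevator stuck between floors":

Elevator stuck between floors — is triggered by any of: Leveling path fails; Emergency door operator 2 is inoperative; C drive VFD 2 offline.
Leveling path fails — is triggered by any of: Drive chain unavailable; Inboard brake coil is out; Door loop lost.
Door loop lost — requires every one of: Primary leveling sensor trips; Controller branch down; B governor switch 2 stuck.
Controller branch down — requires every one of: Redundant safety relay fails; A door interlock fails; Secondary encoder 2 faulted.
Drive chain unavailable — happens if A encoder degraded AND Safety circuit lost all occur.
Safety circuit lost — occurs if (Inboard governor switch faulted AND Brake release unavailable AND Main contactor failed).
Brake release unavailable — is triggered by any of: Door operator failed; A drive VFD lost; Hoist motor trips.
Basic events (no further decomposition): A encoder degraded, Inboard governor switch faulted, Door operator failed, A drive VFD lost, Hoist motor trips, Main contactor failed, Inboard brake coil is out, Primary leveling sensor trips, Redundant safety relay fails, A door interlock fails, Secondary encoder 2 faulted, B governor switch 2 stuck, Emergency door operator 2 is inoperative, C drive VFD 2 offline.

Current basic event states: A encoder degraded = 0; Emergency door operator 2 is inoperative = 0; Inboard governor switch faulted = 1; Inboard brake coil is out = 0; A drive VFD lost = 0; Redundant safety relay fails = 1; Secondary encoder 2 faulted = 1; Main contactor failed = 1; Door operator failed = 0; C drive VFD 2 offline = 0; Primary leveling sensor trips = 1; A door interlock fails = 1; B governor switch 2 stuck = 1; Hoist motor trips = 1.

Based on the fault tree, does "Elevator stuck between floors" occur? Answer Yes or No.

Brake release unavailable [OR]: Door operator failed=not, A drive VFD lost=not, Hoist motor trips=occurs → at least one input occurs → occurs.
Safety circuit lost [AND]: Inboard governor switch faulted=occurs, Brake release unavailable=occurs, Main contactor failed=occurs → all inputs occur → occurs.
Drive chain unavailable [AND]: A encoder degraded=not, Safety circuit lost=occurs → not all inputs occur → does not occur.
Controller branch down [AND]: Redundant safety relay fails=occurs, A door interlock fails=occurs, Secondary encoder 2 faulted=occurs → all inputs occur → occurs.
Door loop lost [AND]: Primary leveling sensor trips=occurs, Controller branch down=occurs, B governor switch 2 stuck=occurs → all inputs occur → occurs.
Leveling path fails [OR]: Drive chain unavailable=not, Inboard brake coil is out=not, Door loop lost=occurs → at least one input occurs → occurs.
Elevator stuck between floors [OR]: Leveling path fails=occurs, Emergency door operator 2 is inoperative=not, C drive VFD 2 offline=not → at least one input occurs → occurs.

Yes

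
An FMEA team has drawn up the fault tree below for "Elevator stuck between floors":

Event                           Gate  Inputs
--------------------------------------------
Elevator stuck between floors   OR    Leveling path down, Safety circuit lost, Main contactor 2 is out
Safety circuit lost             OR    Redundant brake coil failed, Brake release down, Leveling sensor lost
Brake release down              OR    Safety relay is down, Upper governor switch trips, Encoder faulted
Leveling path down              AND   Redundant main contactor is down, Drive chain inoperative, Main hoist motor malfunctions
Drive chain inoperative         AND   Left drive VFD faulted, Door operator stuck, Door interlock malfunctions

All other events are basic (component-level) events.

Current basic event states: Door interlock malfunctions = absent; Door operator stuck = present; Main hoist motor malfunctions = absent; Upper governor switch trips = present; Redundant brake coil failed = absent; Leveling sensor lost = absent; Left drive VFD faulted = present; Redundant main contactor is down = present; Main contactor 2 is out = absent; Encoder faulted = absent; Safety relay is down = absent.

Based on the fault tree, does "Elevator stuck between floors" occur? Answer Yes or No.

Drive chain inoperative [AND]: Left drive VFD faulted=occurs, Door operator stuck=occurs, Door interlock malfunctions=not → not all inputs occur → does not occur.
Leveling path down [AND]: Redundant main contactor is down=occurs, Drive chain inoperative=not, Main hoist motor malfunctions=not → not all inputs occur → does not occur.
Brake release down [OR]: Safety relay is down=not, Upper governor switch trips=occurs, Encoder faulted=not → at least one input occurs → occurs.
Safety circuit lost [OR]: Redundant brake coil failed=not, Brake release down=occurs, Leveling sensor lost=not → at least one input occurs → occurs.
Elevator stuck between floors [OR]: Leveling path down=not, Safety circuit lost=occurs, Main contactor 2 is out=not → at least one input occurs → occurs.

Yes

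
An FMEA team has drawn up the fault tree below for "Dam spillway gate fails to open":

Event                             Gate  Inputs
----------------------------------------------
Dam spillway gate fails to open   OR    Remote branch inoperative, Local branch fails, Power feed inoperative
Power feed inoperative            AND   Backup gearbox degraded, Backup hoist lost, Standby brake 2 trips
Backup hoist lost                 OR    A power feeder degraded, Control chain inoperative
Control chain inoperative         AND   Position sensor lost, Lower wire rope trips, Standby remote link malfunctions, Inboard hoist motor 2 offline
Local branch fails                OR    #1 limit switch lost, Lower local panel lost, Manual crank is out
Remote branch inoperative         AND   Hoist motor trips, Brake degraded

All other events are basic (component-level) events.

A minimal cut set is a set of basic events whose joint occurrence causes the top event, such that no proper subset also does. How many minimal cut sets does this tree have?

Remote branch inoperative [AND]: one cut set from each child combined → 1 × 1 = 1 cut set(s).
Local branch fails [OR]: union of children's cut sets → 3 cut set(s).
Control chain inoperative [AND]: one cut set from each child combined → 1 × 1 × 1 × 1 = 1 cut set(s).
Backup hoist lost [OR]: union of children's cut sets → 2 cut set(s).
Power feed inoperative [AND]: one cut set from each child combined → 1 × 2 × 1 = 2 cut set(s).
Dam spillway gate fails to open [OR]: union of children's cut sets → 6 cut set(s).
Minimal cut sets: {Brake degraded, Hoist motor trips}; {#1 limit switch lost}; {Lower local panel lost}; {Manual crank is out}; {A power feeder degraded, Backup gearbox degraded, Standby brake 2 trips}; {Backup gearbox degraded, Inboard hoist motor 2 offline, Lower wire rope trips, Position sensor lost, Standby brake 2 trips, Standby remote link malfunctions}.

6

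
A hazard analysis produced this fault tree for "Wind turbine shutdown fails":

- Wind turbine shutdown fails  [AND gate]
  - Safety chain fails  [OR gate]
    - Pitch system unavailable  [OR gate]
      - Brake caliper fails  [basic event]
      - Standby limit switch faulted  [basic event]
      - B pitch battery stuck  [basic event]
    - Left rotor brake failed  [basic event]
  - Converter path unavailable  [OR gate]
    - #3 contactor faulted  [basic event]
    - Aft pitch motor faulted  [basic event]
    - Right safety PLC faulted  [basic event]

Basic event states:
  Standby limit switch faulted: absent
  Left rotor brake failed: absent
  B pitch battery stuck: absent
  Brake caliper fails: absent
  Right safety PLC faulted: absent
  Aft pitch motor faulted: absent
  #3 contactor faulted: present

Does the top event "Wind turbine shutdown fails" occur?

Pitch system unavailable [OR]: Brake caliper fails=not, Standby limit switch faulted=not, B pitch battery stuck=not → no input occurs → does not occur.
Safety chain fails [OR]: Pitch system unavailable=not, Left rotor brake failed=not → no input occurs → does not occur.
Converter path unavailable [OR]: #3 contactor faulted=occurs, Aft pitch motor faulted=not, Right safety PLC faulted=not → at least one input occurs → occurs.
Wind turbine shutdown fails [AND]: Safety chain fails=not, Converter path unavailable=occurs → not all inputs occur → does not occur.

No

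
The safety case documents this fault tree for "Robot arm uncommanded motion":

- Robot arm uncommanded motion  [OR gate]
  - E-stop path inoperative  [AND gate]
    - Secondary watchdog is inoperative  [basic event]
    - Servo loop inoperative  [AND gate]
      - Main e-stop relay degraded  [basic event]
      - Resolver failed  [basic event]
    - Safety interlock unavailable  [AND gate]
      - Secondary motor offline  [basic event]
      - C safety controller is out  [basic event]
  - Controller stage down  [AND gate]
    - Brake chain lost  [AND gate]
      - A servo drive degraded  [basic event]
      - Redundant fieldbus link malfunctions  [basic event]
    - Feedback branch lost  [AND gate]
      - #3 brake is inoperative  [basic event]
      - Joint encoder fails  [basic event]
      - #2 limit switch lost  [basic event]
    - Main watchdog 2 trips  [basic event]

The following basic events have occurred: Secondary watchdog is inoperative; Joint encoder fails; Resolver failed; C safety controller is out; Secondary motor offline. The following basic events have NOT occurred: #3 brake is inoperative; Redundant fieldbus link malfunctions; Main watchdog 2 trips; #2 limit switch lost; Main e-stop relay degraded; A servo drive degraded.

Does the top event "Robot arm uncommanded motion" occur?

Servo loop inoperative [AND]: Main e-stop relay degraded=not, Resolver failed=occurs → not all inputs occur → does not occur.
Safety interlock unavailable [AND]: Secondary motor offline=occurs, C safety controller is out=occurs → all inputs occur → occurs.
E-stop path inoperative [AND]: Secondary watchdog is inoperative=occurs, Servo loop inoperative=not, Safety interlock unavailable=occurs → not all inputs occur → does not occur.
Brake chain lost [AND]: A servo drive degraded=not, Redundant fieldbus link malfunctions=not → not all inputs occur → does not occur.
Feedback branch lost [AND]: #3 brake is inoperative=not, Joint encoder fails=occurs, #2 limit switch lost=not → not all inputs occur → does not occur.
Controller stage down [AND]: Brake chain lost=not, Feedback branch lost=not, Main watchdog 2 trips=not → not all inputs occur → does not occur.
Robot arm uncommanded motion [OR]: E-stop path inoperative=not, Controller stage down=not → no input occurs → does not occur.

No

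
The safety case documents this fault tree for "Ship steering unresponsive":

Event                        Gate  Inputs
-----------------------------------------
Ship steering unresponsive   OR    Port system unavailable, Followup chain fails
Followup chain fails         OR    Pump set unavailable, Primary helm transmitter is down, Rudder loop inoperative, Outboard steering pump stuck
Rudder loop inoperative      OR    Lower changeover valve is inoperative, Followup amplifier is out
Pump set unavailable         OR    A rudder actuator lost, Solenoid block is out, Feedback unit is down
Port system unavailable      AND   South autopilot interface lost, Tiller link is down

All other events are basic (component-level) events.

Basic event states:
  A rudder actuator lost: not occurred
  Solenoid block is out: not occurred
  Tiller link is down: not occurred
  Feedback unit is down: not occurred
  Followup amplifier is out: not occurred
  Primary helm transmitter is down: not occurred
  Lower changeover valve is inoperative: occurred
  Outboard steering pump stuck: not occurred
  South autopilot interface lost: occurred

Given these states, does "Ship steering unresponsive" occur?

Yes

Port system unavailable [AND]: South autopilot interface lost=occurs, Tiller link is down=not → not all inputs occur → does not occur.
Pump set unavailable [OR]: A rudder actuator lost=not, Solenoid block is out=not, Feedback unit is down=not → no input occurs → does not occur.
Rudder loop inoperative [OR]: Lower changeover valve is inoperative=occurs, Followup amplifier is out=not → at least one input occurs → occurs.
Followup chain fails [OR]: Pump set unavailable=not, Primary helm transmitter is down=not, Rudder loop inoperative=occurs, Outboard steering pump stuck=not → at least one input occurs → occurs.
Ship steering unresponsive [OR]: Port system unavailable=not, Followup chain fails=occurs → at least one input occurs → occurs.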